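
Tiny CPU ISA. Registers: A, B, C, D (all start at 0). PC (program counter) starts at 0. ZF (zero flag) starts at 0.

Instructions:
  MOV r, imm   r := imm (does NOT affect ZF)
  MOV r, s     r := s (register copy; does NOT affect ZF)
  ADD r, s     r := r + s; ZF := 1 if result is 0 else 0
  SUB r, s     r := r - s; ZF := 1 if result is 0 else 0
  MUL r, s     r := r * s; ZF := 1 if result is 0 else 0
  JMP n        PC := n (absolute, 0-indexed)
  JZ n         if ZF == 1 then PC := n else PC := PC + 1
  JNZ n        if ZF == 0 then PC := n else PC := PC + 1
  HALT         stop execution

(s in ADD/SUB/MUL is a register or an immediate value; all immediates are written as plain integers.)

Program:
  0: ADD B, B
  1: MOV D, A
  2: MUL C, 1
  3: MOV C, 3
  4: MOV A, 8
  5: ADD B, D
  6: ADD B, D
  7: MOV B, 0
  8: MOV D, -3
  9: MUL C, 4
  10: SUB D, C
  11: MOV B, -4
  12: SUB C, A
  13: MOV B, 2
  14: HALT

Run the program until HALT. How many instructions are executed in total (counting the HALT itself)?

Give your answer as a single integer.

Step 1: PC=0 exec 'ADD B, B'. After: A=0 B=0 C=0 D=0 ZF=1 PC=1
Step 2: PC=1 exec 'MOV D, A'. After: A=0 B=0 C=0 D=0 ZF=1 PC=2
Step 3: PC=2 exec 'MUL C, 1'. After: A=0 B=0 C=0 D=0 ZF=1 PC=3
Step 4: PC=3 exec 'MOV C, 3'. After: A=0 B=0 C=3 D=0 ZF=1 PC=4
Step 5: PC=4 exec 'MOV A, 8'. After: A=8 B=0 C=3 D=0 ZF=1 PC=5
Step 6: PC=5 exec 'ADD B, D'. After: A=8 B=0 C=3 D=0 ZF=1 PC=6
Step 7: PC=6 exec 'ADD B, D'. After: A=8 B=0 C=3 D=0 ZF=1 PC=7
Step 8: PC=7 exec 'MOV B, 0'. After: A=8 B=0 C=3 D=0 ZF=1 PC=8
Step 9: PC=8 exec 'MOV D, -3'. After: A=8 B=0 C=3 D=-3 ZF=1 PC=9
Step 10: PC=9 exec 'MUL C, 4'. After: A=8 B=0 C=12 D=-3 ZF=0 PC=10
Step 11: PC=10 exec 'SUB D, C'. After: A=8 B=0 C=12 D=-15 ZF=0 PC=11
Step 12: PC=11 exec 'MOV B, -4'. After: A=8 B=-4 C=12 D=-15 ZF=0 PC=12
Step 13: PC=12 exec 'SUB C, A'. After: A=8 B=-4 C=4 D=-15 ZF=0 PC=13
Step 14: PC=13 exec 'MOV B, 2'. After: A=8 B=2 C=4 D=-15 ZF=0 PC=14
Step 15: PC=14 exec 'HALT'. After: A=8 B=2 C=4 D=-15 ZF=0 PC=14 HALTED
Total instructions executed: 15

Answer: 15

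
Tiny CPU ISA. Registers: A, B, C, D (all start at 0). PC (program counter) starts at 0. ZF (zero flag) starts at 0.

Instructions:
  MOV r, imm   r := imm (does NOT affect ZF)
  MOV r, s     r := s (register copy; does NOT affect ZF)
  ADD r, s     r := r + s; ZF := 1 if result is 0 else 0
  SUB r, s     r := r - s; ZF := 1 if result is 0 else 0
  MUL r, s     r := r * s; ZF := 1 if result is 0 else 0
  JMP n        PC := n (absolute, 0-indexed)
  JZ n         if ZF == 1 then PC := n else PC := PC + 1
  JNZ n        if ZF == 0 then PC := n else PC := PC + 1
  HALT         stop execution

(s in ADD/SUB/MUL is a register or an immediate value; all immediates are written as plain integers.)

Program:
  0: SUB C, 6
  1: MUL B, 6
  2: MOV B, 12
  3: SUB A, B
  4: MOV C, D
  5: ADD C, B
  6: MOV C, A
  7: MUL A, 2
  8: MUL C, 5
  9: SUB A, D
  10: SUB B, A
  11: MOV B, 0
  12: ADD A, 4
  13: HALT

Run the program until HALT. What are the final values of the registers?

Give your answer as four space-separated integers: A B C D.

Answer: -20 0 -60 0

Derivation:
Step 1: PC=0 exec 'SUB C, 6'. After: A=0 B=0 C=-6 D=0 ZF=0 PC=1
Step 2: PC=1 exec 'MUL B, 6'. After: A=0 B=0 C=-6 D=0 ZF=1 PC=2
Step 3: PC=2 exec 'MOV B, 12'. After: A=0 B=12 C=-6 D=0 ZF=1 PC=3
Step 4: PC=3 exec 'SUB A, B'. After: A=-12 B=12 C=-6 D=0 ZF=0 PC=4
Step 5: PC=4 exec 'MOV C, D'. After: A=-12 B=12 C=0 D=0 ZF=0 PC=5
Step 6: PC=5 exec 'ADD C, B'. After: A=-12 B=12 C=12 D=0 ZF=0 PC=6
Step 7: PC=6 exec 'MOV C, A'. After: A=-12 B=12 C=-12 D=0 ZF=0 PC=7
Step 8: PC=7 exec 'MUL A, 2'. After: A=-24 B=12 C=-12 D=0 ZF=0 PC=8
Step 9: PC=8 exec 'MUL C, 5'. After: A=-24 B=12 C=-60 D=0 ZF=0 PC=9
Step 10: PC=9 exec 'SUB A, D'. After: A=-24 B=12 C=-60 D=0 ZF=0 PC=10
Step 11: PC=10 exec 'SUB B, A'. After: A=-24 B=36 C=-60 D=0 ZF=0 PC=11
Step 12: PC=11 exec 'MOV B, 0'. After: A=-24 B=0 C=-60 D=0 ZF=0 PC=12
Step 13: PC=12 exec 'ADD A, 4'. After: A=-20 B=0 C=-60 D=0 ZF=0 PC=13
Step 14: PC=13 exec 'HALT'. After: A=-20 B=0 C=-60 D=0 ZF=0 PC=13 HALTED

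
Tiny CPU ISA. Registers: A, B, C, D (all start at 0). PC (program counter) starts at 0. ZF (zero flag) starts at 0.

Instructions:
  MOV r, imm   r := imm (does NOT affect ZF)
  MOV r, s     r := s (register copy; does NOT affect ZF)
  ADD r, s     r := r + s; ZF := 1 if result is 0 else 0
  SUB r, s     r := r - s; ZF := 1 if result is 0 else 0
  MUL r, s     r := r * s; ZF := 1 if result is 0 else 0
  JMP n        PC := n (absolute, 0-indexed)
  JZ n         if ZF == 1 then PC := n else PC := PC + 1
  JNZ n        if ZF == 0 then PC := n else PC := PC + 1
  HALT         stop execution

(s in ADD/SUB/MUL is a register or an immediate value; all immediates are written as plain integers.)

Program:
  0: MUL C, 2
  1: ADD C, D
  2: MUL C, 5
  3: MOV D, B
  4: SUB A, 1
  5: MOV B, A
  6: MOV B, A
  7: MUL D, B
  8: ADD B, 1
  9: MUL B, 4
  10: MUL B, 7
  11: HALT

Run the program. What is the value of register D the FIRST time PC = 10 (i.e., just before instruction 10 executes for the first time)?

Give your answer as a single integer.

Step 1: PC=0 exec 'MUL C, 2'. After: A=0 B=0 C=0 D=0 ZF=1 PC=1
Step 2: PC=1 exec 'ADD C, D'. After: A=0 B=0 C=0 D=0 ZF=1 PC=2
Step 3: PC=2 exec 'MUL C, 5'. After: A=0 B=0 C=0 D=0 ZF=1 PC=3
Step 4: PC=3 exec 'MOV D, B'. After: A=0 B=0 C=0 D=0 ZF=1 PC=4
Step 5: PC=4 exec 'SUB A, 1'. After: A=-1 B=0 C=0 D=0 ZF=0 PC=5
Step 6: PC=5 exec 'MOV B, A'. After: A=-1 B=-1 C=0 D=0 ZF=0 PC=6
Step 7: PC=6 exec 'MOV B, A'. After: A=-1 B=-1 C=0 D=0 ZF=0 PC=7
Step 8: PC=7 exec 'MUL D, B'. After: A=-1 B=-1 C=0 D=0 ZF=1 PC=8
Step 9: PC=8 exec 'ADD B, 1'. After: A=-1 B=0 C=0 D=0 ZF=1 PC=9
Step 10: PC=9 exec 'MUL B, 4'. After: A=-1 B=0 C=0 D=0 ZF=1 PC=10
First time PC=10: D=0

0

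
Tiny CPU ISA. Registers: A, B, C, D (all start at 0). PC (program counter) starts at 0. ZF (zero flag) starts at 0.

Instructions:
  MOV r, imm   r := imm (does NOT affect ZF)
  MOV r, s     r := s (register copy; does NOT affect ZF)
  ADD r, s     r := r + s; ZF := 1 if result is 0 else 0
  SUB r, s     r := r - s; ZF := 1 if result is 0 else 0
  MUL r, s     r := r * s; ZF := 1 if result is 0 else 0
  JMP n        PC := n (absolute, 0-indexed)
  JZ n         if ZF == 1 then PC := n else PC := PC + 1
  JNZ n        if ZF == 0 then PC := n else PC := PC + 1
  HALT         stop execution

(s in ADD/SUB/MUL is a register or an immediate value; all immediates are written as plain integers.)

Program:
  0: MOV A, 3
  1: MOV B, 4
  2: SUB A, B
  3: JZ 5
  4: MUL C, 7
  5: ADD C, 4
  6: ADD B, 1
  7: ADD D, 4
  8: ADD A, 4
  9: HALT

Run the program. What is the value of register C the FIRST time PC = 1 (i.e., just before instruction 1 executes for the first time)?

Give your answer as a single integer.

Step 1: PC=0 exec 'MOV A, 3'. After: A=3 B=0 C=0 D=0 ZF=0 PC=1
First time PC=1: C=0

0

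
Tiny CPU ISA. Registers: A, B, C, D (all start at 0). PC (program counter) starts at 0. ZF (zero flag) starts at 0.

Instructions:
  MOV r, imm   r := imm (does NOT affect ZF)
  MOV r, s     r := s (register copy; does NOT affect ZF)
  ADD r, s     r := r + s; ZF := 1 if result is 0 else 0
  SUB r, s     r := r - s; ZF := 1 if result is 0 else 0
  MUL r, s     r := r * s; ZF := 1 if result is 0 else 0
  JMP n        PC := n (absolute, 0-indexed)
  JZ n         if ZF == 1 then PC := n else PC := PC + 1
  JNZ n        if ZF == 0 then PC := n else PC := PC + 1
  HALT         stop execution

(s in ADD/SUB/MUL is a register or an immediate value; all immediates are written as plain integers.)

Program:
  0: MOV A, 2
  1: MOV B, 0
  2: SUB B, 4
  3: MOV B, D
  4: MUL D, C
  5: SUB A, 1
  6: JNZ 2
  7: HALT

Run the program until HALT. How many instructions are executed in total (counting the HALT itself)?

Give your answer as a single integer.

Answer: 13

Derivation:
Step 1: PC=0 exec 'MOV A, 2'. After: A=2 B=0 C=0 D=0 ZF=0 PC=1
Step 2: PC=1 exec 'MOV B, 0'. After: A=2 B=0 C=0 D=0 ZF=0 PC=2
Step 3: PC=2 exec 'SUB B, 4'. After: A=2 B=-4 C=0 D=0 ZF=0 PC=3
Step 4: PC=3 exec 'MOV B, D'. After: A=2 B=0 C=0 D=0 ZF=0 PC=4
Step 5: PC=4 exec 'MUL D, C'. After: A=2 B=0 C=0 D=0 ZF=1 PC=5
Step 6: PC=5 exec 'SUB A, 1'. After: A=1 B=0 C=0 D=0 ZF=0 PC=6
Step 7: PC=6 exec 'JNZ 2'. After: A=1 B=0 C=0 D=0 ZF=0 PC=2
Step 8: PC=2 exec 'SUB B, 4'. After: A=1 B=-4 C=0 D=0 ZF=0 PC=3
Step 9: PC=3 exec 'MOV B, D'. After: A=1 B=0 C=0 D=0 ZF=0 PC=4
Step 10: PC=4 exec 'MUL D, C'. After: A=1 B=0 C=0 D=0 ZF=1 PC=5
Step 11: PC=5 exec 'SUB A, 1'. After: A=0 B=0 C=0 D=0 ZF=1 PC=6
Step 12: PC=6 exec 'JNZ 2'. After: A=0 B=0 C=0 D=0 ZF=1 PC=7
Step 13: PC=7 exec 'HALT'. After: A=0 B=0 C=0 D=0 ZF=1 PC=7 HALTED
Total instructions executed: 13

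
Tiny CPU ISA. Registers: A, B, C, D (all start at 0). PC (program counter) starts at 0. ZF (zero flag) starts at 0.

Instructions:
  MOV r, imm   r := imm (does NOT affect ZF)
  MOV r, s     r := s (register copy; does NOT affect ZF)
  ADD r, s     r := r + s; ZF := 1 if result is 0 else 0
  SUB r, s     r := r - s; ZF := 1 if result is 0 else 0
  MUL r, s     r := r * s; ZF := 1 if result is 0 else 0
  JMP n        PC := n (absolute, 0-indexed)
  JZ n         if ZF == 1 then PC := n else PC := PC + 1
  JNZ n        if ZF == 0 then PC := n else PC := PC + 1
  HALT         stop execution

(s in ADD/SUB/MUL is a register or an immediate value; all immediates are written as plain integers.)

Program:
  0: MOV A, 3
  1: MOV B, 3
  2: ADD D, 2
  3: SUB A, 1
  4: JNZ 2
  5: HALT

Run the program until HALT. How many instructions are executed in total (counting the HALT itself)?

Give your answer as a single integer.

Step 1: PC=0 exec 'MOV A, 3'. After: A=3 B=0 C=0 D=0 ZF=0 PC=1
Step 2: PC=1 exec 'MOV B, 3'. After: A=3 B=3 C=0 D=0 ZF=0 PC=2
Step 3: PC=2 exec 'ADD D, 2'. After: A=3 B=3 C=0 D=2 ZF=0 PC=3
Step 4: PC=3 exec 'SUB A, 1'. After: A=2 B=3 C=0 D=2 ZF=0 PC=4
Step 5: PC=4 exec 'JNZ 2'. After: A=2 B=3 C=0 D=2 ZF=0 PC=2
Step 6: PC=2 exec 'ADD D, 2'. After: A=2 B=3 C=0 D=4 ZF=0 PC=3
Step 7: PC=3 exec 'SUB A, 1'. After: A=1 B=3 C=0 D=4 ZF=0 PC=4
Step 8: PC=4 exec 'JNZ 2'. After: A=1 B=3 C=0 D=4 ZF=0 PC=2
Step 9: PC=2 exec 'ADD D, 2'. After: A=1 B=3 C=0 D=6 ZF=0 PC=3
Step 10: PC=3 exec 'SUB A, 1'. After: A=0 B=3 C=0 D=6 ZF=1 PC=4
Step 11: PC=4 exec 'JNZ 2'. After: A=0 B=3 C=0 D=6 ZF=1 PC=5
Step 12: PC=5 exec 'HALT'. After: A=0 B=3 C=0 D=6 ZF=1 PC=5 HALTED
Total instructions executed: 12

Answer: 12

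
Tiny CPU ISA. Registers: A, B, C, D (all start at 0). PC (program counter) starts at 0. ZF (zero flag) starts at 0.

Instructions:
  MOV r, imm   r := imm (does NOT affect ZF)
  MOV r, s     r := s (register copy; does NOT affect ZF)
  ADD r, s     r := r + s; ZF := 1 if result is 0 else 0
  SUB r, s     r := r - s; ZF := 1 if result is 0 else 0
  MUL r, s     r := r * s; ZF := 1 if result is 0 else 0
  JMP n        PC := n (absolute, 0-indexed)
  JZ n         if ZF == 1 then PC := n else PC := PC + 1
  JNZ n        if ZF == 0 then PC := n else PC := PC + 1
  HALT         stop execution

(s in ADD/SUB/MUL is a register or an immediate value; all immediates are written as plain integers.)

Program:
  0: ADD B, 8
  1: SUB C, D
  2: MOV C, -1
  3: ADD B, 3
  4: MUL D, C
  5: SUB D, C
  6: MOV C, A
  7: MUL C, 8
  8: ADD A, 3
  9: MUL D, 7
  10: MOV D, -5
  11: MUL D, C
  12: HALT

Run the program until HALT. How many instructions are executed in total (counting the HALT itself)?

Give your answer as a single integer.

Answer: 13

Derivation:
Step 1: PC=0 exec 'ADD B, 8'. After: A=0 B=8 C=0 D=0 ZF=0 PC=1
Step 2: PC=1 exec 'SUB C, D'. After: A=0 B=8 C=0 D=0 ZF=1 PC=2
Step 3: PC=2 exec 'MOV C, -1'. After: A=0 B=8 C=-1 D=0 ZF=1 PC=3
Step 4: PC=3 exec 'ADD B, 3'. After: A=0 B=11 C=-1 D=0 ZF=0 PC=4
Step 5: PC=4 exec 'MUL D, C'. After: A=0 B=11 C=-1 D=0 ZF=1 PC=5
Step 6: PC=5 exec 'SUB D, C'. After: A=0 B=11 C=-1 D=1 ZF=0 PC=6
Step 7: PC=6 exec 'MOV C, A'. After: A=0 B=11 C=0 D=1 ZF=0 PC=7
Step 8: PC=7 exec 'MUL C, 8'. After: A=0 B=11 C=0 D=1 ZF=1 PC=8
Step 9: PC=8 exec 'ADD A, 3'. After: A=3 B=11 C=0 D=1 ZF=0 PC=9
Step 10: PC=9 exec 'MUL D, 7'. After: A=3 B=11 C=0 D=7 ZF=0 PC=10
Step 11: PC=10 exec 'MOV D, -5'. After: A=3 B=11 C=0 D=-5 ZF=0 PC=11
Step 12: PC=11 exec 'MUL D, C'. After: A=3 B=11 C=0 D=0 ZF=1 PC=12
Step 13: PC=12 exec 'HALT'. After: A=3 B=11 C=0 D=0 ZF=1 PC=12 HALTED
Total instructions executed: 13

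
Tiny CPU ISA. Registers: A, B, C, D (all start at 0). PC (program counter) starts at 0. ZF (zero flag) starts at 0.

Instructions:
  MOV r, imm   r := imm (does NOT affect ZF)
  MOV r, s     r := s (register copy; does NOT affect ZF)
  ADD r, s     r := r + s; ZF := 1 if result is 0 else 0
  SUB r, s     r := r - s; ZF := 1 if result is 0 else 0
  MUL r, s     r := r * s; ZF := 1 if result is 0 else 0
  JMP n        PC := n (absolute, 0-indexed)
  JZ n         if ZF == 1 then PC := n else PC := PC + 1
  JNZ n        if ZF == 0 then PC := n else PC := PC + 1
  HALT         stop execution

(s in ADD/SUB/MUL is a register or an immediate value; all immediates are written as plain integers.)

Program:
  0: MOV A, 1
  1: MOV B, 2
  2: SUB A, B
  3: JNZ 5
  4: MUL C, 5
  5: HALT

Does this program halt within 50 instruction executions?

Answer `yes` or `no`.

Answer: yes

Derivation:
Step 1: PC=0 exec 'MOV A, 1'. After: A=1 B=0 C=0 D=0 ZF=0 PC=1
Step 2: PC=1 exec 'MOV B, 2'. After: A=1 B=2 C=0 D=0 ZF=0 PC=2
Step 3: PC=2 exec 'SUB A, B'. After: A=-1 B=2 C=0 D=0 ZF=0 PC=3
Step 4: PC=3 exec 'JNZ 5'. After: A=-1 B=2 C=0 D=0 ZF=0 PC=5
Step 5: PC=5 exec 'HALT'. After: A=-1 B=2 C=0 D=0 ZF=0 PC=5 HALTED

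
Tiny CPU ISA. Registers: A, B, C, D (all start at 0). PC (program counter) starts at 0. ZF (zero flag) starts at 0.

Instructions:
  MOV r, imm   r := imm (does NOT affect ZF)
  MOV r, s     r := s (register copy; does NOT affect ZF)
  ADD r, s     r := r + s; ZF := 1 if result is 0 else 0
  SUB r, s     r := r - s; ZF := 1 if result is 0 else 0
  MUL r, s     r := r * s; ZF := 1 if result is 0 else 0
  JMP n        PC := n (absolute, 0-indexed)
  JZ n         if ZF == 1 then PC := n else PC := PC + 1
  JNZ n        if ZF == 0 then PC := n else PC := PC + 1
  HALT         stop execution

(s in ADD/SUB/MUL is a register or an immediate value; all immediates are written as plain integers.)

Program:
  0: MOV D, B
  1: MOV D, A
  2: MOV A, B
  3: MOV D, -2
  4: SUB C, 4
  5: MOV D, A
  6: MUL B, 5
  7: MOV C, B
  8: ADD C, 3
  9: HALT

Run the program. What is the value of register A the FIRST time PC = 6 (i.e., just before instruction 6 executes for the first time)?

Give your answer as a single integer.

Step 1: PC=0 exec 'MOV D, B'. After: A=0 B=0 C=0 D=0 ZF=0 PC=1
Step 2: PC=1 exec 'MOV D, A'. After: A=0 B=0 C=0 D=0 ZF=0 PC=2
Step 3: PC=2 exec 'MOV A, B'. After: A=0 B=0 C=0 D=0 ZF=0 PC=3
Step 4: PC=3 exec 'MOV D, -2'. After: A=0 B=0 C=0 D=-2 ZF=0 PC=4
Step 5: PC=4 exec 'SUB C, 4'. After: A=0 B=0 C=-4 D=-2 ZF=0 PC=5
Step 6: PC=5 exec 'MOV D, A'. After: A=0 B=0 C=-4 D=0 ZF=0 PC=6
First time PC=6: A=0

0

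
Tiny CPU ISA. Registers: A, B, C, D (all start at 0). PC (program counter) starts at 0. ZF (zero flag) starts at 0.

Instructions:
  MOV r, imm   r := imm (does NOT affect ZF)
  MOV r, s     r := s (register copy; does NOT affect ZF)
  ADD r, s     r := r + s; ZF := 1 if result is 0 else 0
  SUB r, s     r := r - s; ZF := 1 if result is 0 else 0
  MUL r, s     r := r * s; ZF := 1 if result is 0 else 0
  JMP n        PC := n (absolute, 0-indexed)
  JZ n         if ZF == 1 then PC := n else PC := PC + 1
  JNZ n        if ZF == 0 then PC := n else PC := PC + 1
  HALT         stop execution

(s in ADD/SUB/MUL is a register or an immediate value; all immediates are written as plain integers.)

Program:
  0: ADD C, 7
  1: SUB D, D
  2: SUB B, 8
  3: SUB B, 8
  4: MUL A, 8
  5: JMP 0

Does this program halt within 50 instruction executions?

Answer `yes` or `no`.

Answer: no

Derivation:
Step 1: PC=0 exec 'ADD C, 7'. After: A=0 B=0 C=7 D=0 ZF=0 PC=1
Step 2: PC=1 exec 'SUB D, D'. After: A=0 B=0 C=7 D=0 ZF=1 PC=2
Step 3: PC=2 exec 'SUB B, 8'. After: A=0 B=-8 C=7 D=0 ZF=0 PC=3
Step 4: PC=3 exec 'SUB B, 8'. After: A=0 B=-16 C=7 D=0 ZF=0 PC=4
Step 5: PC=4 exec 'MUL A, 8'. After: A=0 B=-16 C=7 D=0 ZF=1 PC=5
Step 6: PC=5 exec 'JMP 0'. After: A=0 B=-16 C=7 D=0 ZF=1 PC=0
Step 7: PC=0 exec 'ADD C, 7'. After: A=0 B=-16 C=14 D=0 ZF=0 PC=1
Step 8: PC=1 exec 'SUB D, D'. After: A=0 B=-16 C=14 D=0 ZF=1 PC=2
Step 9: PC=2 exec 'SUB B, 8'. After: A=0 B=-24 C=14 D=0 ZF=0 PC=3
Step 10: PC=3 exec 'SUB B, 8'. After: A=0 B=-32 C=14 D=0 ZF=0 PC=4
Step 11: PC=4 exec 'MUL A, 8'. After: A=0 B=-32 C=14 D=0 ZF=1 PC=5
Step 12: PC=5 exec 'JMP 0'. After: A=0 B=-32 C=14 D=0 ZF=1 PC=0
Step 13: PC=0 exec 'ADD C, 7'. After: A=0 B=-32 C=21 D=0 ZF=0 PC=1
Step 14: PC=1 exec 'SUB D, D'. After: A=0 B=-32 C=21 D=0 ZF=1 PC=2
Step 15: PC=2 exec 'SUB B, 8'. After: A=0 B=-40 C=21 D=0 ZF=0 PC=3
After 50 steps: not halted. PC revisits the same instructions with no path to HALT; will never halt.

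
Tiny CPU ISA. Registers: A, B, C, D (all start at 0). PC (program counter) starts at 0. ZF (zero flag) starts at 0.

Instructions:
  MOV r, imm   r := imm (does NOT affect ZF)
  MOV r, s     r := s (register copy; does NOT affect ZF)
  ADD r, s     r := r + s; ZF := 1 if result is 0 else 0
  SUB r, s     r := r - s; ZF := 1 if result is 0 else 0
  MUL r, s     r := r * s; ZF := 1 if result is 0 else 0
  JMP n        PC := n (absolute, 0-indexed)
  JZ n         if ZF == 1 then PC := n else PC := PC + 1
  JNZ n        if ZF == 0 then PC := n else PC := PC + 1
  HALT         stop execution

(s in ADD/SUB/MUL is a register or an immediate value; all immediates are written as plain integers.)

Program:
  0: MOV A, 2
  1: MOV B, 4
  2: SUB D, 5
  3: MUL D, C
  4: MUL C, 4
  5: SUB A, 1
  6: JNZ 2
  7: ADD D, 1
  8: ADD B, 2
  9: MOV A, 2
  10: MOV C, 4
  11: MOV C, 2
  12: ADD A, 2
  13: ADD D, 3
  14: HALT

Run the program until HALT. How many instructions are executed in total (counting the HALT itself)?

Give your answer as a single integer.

Step 1: PC=0 exec 'MOV A, 2'. After: A=2 B=0 C=0 D=0 ZF=0 PC=1
Step 2: PC=1 exec 'MOV B, 4'. After: A=2 B=4 C=0 D=0 ZF=0 PC=2
Step 3: PC=2 exec 'SUB D, 5'. After: A=2 B=4 C=0 D=-5 ZF=0 PC=3
Step 4: PC=3 exec 'MUL D, C'. After: A=2 B=4 C=0 D=0 ZF=1 PC=4
Step 5: PC=4 exec 'MUL C, 4'. After: A=2 B=4 C=0 D=0 ZF=1 PC=5
Step 6: PC=5 exec 'SUB A, 1'. After: A=1 B=4 C=0 D=0 ZF=0 PC=6
Step 7: PC=6 exec 'JNZ 2'. After: A=1 B=4 C=0 D=0 ZF=0 PC=2
Step 8: PC=2 exec 'SUB D, 5'. After: A=1 B=4 C=0 D=-5 ZF=0 PC=3
Step 9: PC=3 exec 'MUL D, C'. After: A=1 B=4 C=0 D=0 ZF=1 PC=4
Step 10: PC=4 exec 'MUL C, 4'. After: A=1 B=4 C=0 D=0 ZF=1 PC=5
Step 11: PC=5 exec 'SUB A, 1'. After: A=0 B=4 C=0 D=0 ZF=1 PC=6
Step 12: PC=6 exec 'JNZ 2'. After: A=0 B=4 C=0 D=0 ZF=1 PC=7
Step 13: PC=7 exec 'ADD D, 1'. After: A=0 B=4 C=0 D=1 ZF=0 PC=8
Step 14: PC=8 exec 'ADD B, 2'. After: A=0 B=6 C=0 D=1 ZF=0 PC=9
Step 15: PC=9 exec 'MOV A, 2'. After: A=2 B=6 C=0 D=1 ZF=0 PC=10
Step 16: PC=10 exec 'MOV C, 4'. After: A=2 B=6 C=4 D=1 ZF=0 PC=11
Step 17: PC=11 exec 'MOV C, 2'. After: A=2 B=6 C=2 D=1 ZF=0 PC=12
Step 18: PC=12 exec 'ADD A, 2'. After: A=4 B=6 C=2 D=1 ZF=0 PC=13
Step 19: PC=13 exec 'ADD D, 3'. After: A=4 B=6 C=2 D=4 ZF=0 PC=14
Step 20: PC=14 exec 'HALT'. After: A=4 B=6 C=2 D=4 ZF=0 PC=14 HALTED
Total instructions executed: 20

Answer: 20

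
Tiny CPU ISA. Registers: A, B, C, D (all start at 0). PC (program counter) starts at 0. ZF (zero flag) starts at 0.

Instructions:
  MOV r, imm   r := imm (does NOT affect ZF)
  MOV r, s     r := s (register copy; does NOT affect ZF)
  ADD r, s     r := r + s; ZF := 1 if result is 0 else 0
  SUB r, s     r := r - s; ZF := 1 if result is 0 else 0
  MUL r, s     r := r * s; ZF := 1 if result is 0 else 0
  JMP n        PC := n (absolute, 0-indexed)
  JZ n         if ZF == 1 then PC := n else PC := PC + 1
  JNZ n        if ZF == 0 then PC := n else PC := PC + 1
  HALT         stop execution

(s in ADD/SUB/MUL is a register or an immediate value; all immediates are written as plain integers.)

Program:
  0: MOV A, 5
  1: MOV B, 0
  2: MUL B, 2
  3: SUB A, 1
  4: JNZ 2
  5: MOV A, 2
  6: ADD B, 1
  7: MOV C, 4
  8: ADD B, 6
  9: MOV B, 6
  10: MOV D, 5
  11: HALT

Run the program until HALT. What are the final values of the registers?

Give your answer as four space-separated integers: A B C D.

Answer: 2 6 4 5

Derivation:
Step 1: PC=0 exec 'MOV A, 5'. After: A=5 B=0 C=0 D=0 ZF=0 PC=1
Step 2: PC=1 exec 'MOV B, 0'. After: A=5 B=0 C=0 D=0 ZF=0 PC=2
Step 3: PC=2 exec 'MUL B, 2'. After: A=5 B=0 C=0 D=0 ZF=1 PC=3
Step 4: PC=3 exec 'SUB A, 1'. After: A=4 B=0 C=0 D=0 ZF=0 PC=4
Step 5: PC=4 exec 'JNZ 2'. After: A=4 B=0 C=0 D=0 ZF=0 PC=2
Step 6: PC=2 exec 'MUL B, 2'. After: A=4 B=0 C=0 D=0 ZF=1 PC=3
Step 7: PC=3 exec 'SUB A, 1'. After: A=3 B=0 C=0 D=0 ZF=0 PC=4
Step 8: PC=4 exec 'JNZ 2'. After: A=3 B=0 C=0 D=0 ZF=0 PC=2
Step 9: PC=2 exec 'MUL B, 2'. After: A=3 B=0 C=0 D=0 ZF=1 PC=3
Step 10: PC=3 exec 'SUB A, 1'. After: A=2 B=0 C=0 D=0 ZF=0 PC=4
Step 11: PC=4 exec 'JNZ 2'. After: A=2 B=0 C=0 D=0 ZF=0 PC=2
Step 12: PC=2 exec 'MUL B, 2'. After: A=2 B=0 C=0 D=0 ZF=1 PC=3
Step 13: PC=3 exec 'SUB A, 1'. After: A=1 B=0 C=0 D=0 ZF=0 PC=4
Step 14: PC=4 exec 'JNZ 2'. After: A=1 B=0 C=0 D=0 ZF=0 PC=2
Step 15: PC=2 exec 'MUL B, 2'. After: A=1 B=0 C=0 D=0 ZF=1 PC=3
Step 16: PC=3 exec 'SUB A, 1'. After: A=0 B=0 C=0 D=0 ZF=1 PC=4
Step 17: PC=4 exec 'JNZ 2'. After: A=0 B=0 C=0 D=0 ZF=1 PC=5
Step 18: PC=5 exec 'MOV A, 2'. After: A=2 B=0 C=0 D=0 ZF=1 PC=6
Step 19: PC=6 exec 'ADD B, 1'. After: A=2 B=1 C=0 D=0 ZF=0 PC=7
Step 20: PC=7 exec 'MOV C, 4'. After: A=2 B=1 C=4 D=0 ZF=0 PC=8
Step 21: PC=8 exec 'ADD B, 6'. After: A=2 B=7 C=4 D=0 ZF=0 PC=9
Step 22: PC=9 exec 'MOV B, 6'. After: A=2 B=6 C=4 D=0 ZF=0 PC=10
Step 23: PC=10 exec 'MOV D, 5'. After: A=2 B=6 C=4 D=5 ZF=0 PC=11
Step 24: PC=11 exec 'HALT'. After: A=2 B=6 C=4 D=5 ZF=0 PC=11 HALTED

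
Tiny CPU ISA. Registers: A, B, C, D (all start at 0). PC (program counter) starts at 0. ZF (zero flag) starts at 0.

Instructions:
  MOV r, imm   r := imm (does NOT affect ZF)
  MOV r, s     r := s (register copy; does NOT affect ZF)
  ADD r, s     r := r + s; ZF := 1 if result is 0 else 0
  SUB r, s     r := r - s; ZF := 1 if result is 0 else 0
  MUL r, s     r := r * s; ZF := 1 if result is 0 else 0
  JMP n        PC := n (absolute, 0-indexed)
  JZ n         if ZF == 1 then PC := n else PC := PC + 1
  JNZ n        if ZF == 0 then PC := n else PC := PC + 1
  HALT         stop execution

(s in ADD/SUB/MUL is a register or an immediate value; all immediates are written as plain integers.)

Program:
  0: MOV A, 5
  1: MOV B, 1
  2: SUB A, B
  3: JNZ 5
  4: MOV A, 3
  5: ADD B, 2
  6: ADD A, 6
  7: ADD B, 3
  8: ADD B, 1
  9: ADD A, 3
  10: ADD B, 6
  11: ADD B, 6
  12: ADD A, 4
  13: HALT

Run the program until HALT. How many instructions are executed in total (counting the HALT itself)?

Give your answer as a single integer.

Answer: 13

Derivation:
Step 1: PC=0 exec 'MOV A, 5'. After: A=5 B=0 C=0 D=0 ZF=0 PC=1
Step 2: PC=1 exec 'MOV B, 1'. After: A=5 B=1 C=0 D=0 ZF=0 PC=2
Step 3: PC=2 exec 'SUB A, B'. After: A=4 B=1 C=0 D=0 ZF=0 PC=3
Step 4: PC=3 exec 'JNZ 5'. After: A=4 B=1 C=0 D=0 ZF=0 PC=5
Step 5: PC=5 exec 'ADD B, 2'. After: A=4 B=3 C=0 D=0 ZF=0 PC=6
Step 6: PC=6 exec 'ADD A, 6'. After: A=10 B=3 C=0 D=0 ZF=0 PC=7
Step 7: PC=7 exec 'ADD B, 3'. After: A=10 B=6 C=0 D=0 ZF=0 PC=8
Step 8: PC=8 exec 'ADD B, 1'. After: A=10 B=7 C=0 D=0 ZF=0 PC=9
Step 9: PC=9 exec 'ADD A, 3'. After: A=13 B=7 C=0 D=0 ZF=0 PC=10
Step 10: PC=10 exec 'ADD B, 6'. After: A=13 B=13 C=0 D=0 ZF=0 PC=11
Step 11: PC=11 exec 'ADD B, 6'. After: A=13 B=19 C=0 D=0 ZF=0 PC=12
Step 12: PC=12 exec 'ADD A, 4'. After: A=17 B=19 C=0 D=0 ZF=0 PC=13
Step 13: PC=13 exec 'HALT'. After: A=17 B=19 C=0 D=0 ZF=0 PC=13 HALTED
Total instructions executed: 13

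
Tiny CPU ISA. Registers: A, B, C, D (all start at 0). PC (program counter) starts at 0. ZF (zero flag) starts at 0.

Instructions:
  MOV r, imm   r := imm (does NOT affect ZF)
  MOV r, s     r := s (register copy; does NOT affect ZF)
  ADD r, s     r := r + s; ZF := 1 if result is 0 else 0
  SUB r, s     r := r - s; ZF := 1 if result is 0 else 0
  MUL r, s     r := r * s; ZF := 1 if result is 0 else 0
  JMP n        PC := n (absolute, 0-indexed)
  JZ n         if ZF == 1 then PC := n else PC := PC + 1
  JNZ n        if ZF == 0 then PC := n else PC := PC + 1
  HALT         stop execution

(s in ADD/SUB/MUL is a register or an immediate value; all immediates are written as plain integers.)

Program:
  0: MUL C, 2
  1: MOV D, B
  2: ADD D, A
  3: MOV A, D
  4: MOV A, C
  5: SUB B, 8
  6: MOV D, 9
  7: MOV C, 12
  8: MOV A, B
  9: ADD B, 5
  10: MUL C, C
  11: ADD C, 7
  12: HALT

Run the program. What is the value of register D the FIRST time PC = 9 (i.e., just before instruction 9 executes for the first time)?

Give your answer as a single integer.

Step 1: PC=0 exec 'MUL C, 2'. After: A=0 B=0 C=0 D=0 ZF=1 PC=1
Step 2: PC=1 exec 'MOV D, B'. After: A=0 B=0 C=0 D=0 ZF=1 PC=2
Step 3: PC=2 exec 'ADD D, A'. After: A=0 B=0 C=0 D=0 ZF=1 PC=3
Step 4: PC=3 exec 'MOV A, D'. After: A=0 B=0 C=0 D=0 ZF=1 PC=4
Step 5: PC=4 exec 'MOV A, C'. After: A=0 B=0 C=0 D=0 ZF=1 PC=5
Step 6: PC=5 exec 'SUB B, 8'. After: A=0 B=-8 C=0 D=0 ZF=0 PC=6
Step 7: PC=6 exec 'MOV D, 9'. After: A=0 B=-8 C=0 D=9 ZF=0 PC=7
Step 8: PC=7 exec 'MOV C, 12'. After: A=0 B=-8 C=12 D=9 ZF=0 PC=8
Step 9: PC=8 exec 'MOV A, B'. After: A=-8 B=-8 C=12 D=9 ZF=0 PC=9
First time PC=9: D=9

9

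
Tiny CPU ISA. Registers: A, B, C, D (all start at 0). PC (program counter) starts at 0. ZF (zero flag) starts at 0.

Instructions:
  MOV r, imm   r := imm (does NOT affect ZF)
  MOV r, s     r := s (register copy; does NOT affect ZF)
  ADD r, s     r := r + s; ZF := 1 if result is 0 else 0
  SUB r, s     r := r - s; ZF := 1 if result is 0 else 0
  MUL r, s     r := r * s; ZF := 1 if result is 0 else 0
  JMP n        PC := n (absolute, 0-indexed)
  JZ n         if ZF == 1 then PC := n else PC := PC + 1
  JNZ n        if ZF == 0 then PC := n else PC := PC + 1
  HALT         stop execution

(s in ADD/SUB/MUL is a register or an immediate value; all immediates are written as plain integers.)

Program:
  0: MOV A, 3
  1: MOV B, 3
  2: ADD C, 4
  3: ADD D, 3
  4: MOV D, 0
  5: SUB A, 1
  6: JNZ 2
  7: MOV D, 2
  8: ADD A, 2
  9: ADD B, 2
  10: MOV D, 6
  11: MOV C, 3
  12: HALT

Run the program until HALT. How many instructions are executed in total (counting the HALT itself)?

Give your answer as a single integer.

Step 1: PC=0 exec 'MOV A, 3'. After: A=3 B=0 C=0 D=0 ZF=0 PC=1
Step 2: PC=1 exec 'MOV B, 3'. After: A=3 B=3 C=0 D=0 ZF=0 PC=2
Step 3: PC=2 exec 'ADD C, 4'. After: A=3 B=3 C=4 D=0 ZF=0 PC=3
Step 4: PC=3 exec 'ADD D, 3'. After: A=3 B=3 C=4 D=3 ZF=0 PC=4
Step 5: PC=4 exec 'MOV D, 0'. After: A=3 B=3 C=4 D=0 ZF=0 PC=5
Step 6: PC=5 exec 'SUB A, 1'. After: A=2 B=3 C=4 D=0 ZF=0 PC=6
Step 7: PC=6 exec 'JNZ 2'. After: A=2 B=3 C=4 D=0 ZF=0 PC=2
Step 8: PC=2 exec 'ADD C, 4'. After: A=2 B=3 C=8 D=0 ZF=0 PC=3
Step 9: PC=3 exec 'ADD D, 3'. After: A=2 B=3 C=8 D=3 ZF=0 PC=4
Step 10: PC=4 exec 'MOV D, 0'. After: A=2 B=3 C=8 D=0 ZF=0 PC=5
Step 11: PC=5 exec 'SUB A, 1'. After: A=1 B=3 C=8 D=0 ZF=0 PC=6
Step 12: PC=6 exec 'JNZ 2'. After: A=1 B=3 C=8 D=0 ZF=0 PC=2
Step 13: PC=2 exec 'ADD C, 4'. After: A=1 B=3 C=12 D=0 ZF=0 PC=3
Step 14: PC=3 exec 'ADD D, 3'. After: A=1 B=3 C=12 D=3 ZF=0 PC=4
Step 15: PC=4 exec 'MOV D, 0'. After: A=1 B=3 C=12 D=0 ZF=0 PC=5
Step 16: PC=5 exec 'SUB A, 1'. After: A=0 B=3 C=12 D=0 ZF=1 PC=6
Step 17: PC=6 exec 'JNZ 2'. After: A=0 B=3 C=12 D=0 ZF=1 PC=7
Step 18: PC=7 exec 'MOV D, 2'. After: A=0 B=3 C=12 D=2 ZF=1 PC=8
Step 19: PC=8 exec 'ADD A, 2'. After: A=2 B=3 C=12 D=2 ZF=0 PC=9
Step 20: PC=9 exec 'ADD B, 2'. After: A=2 B=5 C=12 D=2 ZF=0 PC=10
Step 21: PC=10 exec 'MOV D, 6'. After: A=2 B=5 C=12 D=6 ZF=0 PC=11
Step 22: PC=11 exec 'MOV C, 3'. After: A=2 B=5 C=3 D=6 ZF=0 PC=12
Step 23: PC=12 exec 'HALT'. After: A=2 B=5 C=3 D=6 ZF=0 PC=12 HALTED
Total instructions executed: 23

Answer: 23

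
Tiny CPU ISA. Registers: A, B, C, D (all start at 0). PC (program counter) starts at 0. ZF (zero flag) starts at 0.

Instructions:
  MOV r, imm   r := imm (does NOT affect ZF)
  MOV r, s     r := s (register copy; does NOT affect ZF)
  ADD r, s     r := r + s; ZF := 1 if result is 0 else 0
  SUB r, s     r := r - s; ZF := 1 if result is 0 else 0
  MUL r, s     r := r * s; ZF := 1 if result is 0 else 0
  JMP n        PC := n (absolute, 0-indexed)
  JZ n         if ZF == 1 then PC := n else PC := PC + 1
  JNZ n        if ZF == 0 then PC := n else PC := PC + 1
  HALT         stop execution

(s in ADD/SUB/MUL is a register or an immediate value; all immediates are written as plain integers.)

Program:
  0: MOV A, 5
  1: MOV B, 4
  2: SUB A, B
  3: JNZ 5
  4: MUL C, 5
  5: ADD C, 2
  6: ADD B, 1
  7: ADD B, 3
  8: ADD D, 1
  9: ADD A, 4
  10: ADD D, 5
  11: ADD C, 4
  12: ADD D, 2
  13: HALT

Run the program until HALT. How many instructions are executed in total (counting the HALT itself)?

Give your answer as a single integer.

Step 1: PC=0 exec 'MOV A, 5'. After: A=5 B=0 C=0 D=0 ZF=0 PC=1
Step 2: PC=1 exec 'MOV B, 4'. After: A=5 B=4 C=0 D=0 ZF=0 PC=2
Step 3: PC=2 exec 'SUB A, B'. After: A=1 B=4 C=0 D=0 ZF=0 PC=3
Step 4: PC=3 exec 'JNZ 5'. After: A=1 B=4 C=0 D=0 ZF=0 PC=5
Step 5: PC=5 exec 'ADD C, 2'. After: A=1 B=4 C=2 D=0 ZF=0 PC=6
Step 6: PC=6 exec 'ADD B, 1'. After: A=1 B=5 C=2 D=0 ZF=0 PC=7
Step 7: PC=7 exec 'ADD B, 3'. After: A=1 B=8 C=2 D=0 ZF=0 PC=8
Step 8: PC=8 exec 'ADD D, 1'. After: A=1 B=8 C=2 D=1 ZF=0 PC=9
Step 9: PC=9 exec 'ADD A, 4'. After: A=5 B=8 C=2 D=1 ZF=0 PC=10
Step 10: PC=10 exec 'ADD D, 5'. After: A=5 B=8 C=2 D=6 ZF=0 PC=11
Step 11: PC=11 exec 'ADD C, 4'. After: A=5 B=8 C=6 D=6 ZF=0 PC=12
Step 12: PC=12 exec 'ADD D, 2'. After: A=5 B=8 C=6 D=8 ZF=0 PC=13
Step 13: PC=13 exec 'HALT'. After: A=5 B=8 C=6 D=8 ZF=0 PC=13 HALTED
Total instructions executed: 13

Answer: 13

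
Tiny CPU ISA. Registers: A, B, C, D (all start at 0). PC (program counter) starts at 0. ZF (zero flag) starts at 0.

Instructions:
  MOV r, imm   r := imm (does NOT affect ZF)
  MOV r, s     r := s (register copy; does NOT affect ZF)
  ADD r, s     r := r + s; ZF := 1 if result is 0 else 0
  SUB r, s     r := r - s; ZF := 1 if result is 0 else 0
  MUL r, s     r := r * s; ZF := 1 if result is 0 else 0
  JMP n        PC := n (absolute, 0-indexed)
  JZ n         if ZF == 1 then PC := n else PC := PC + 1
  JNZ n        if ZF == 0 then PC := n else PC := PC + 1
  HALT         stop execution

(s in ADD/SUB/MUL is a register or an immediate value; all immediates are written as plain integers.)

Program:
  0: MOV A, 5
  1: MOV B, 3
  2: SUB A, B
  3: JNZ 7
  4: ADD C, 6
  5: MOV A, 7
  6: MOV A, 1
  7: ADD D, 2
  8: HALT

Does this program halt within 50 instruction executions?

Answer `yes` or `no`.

Step 1: PC=0 exec 'MOV A, 5'. After: A=5 B=0 C=0 D=0 ZF=0 PC=1
Step 2: PC=1 exec 'MOV B, 3'. After: A=5 B=3 C=0 D=0 ZF=0 PC=2
Step 3: PC=2 exec 'SUB A, B'. After: A=2 B=3 C=0 D=0 ZF=0 PC=3
Step 4: PC=3 exec 'JNZ 7'. After: A=2 B=3 C=0 D=0 ZF=0 PC=7
Step 5: PC=7 exec 'ADD D, 2'. After: A=2 B=3 C=0 D=2 ZF=0 PC=8
Step 6: PC=8 exec 'HALT'. After: A=2 B=3 C=0 D=2 ZF=0 PC=8 HALTED

Answer: yes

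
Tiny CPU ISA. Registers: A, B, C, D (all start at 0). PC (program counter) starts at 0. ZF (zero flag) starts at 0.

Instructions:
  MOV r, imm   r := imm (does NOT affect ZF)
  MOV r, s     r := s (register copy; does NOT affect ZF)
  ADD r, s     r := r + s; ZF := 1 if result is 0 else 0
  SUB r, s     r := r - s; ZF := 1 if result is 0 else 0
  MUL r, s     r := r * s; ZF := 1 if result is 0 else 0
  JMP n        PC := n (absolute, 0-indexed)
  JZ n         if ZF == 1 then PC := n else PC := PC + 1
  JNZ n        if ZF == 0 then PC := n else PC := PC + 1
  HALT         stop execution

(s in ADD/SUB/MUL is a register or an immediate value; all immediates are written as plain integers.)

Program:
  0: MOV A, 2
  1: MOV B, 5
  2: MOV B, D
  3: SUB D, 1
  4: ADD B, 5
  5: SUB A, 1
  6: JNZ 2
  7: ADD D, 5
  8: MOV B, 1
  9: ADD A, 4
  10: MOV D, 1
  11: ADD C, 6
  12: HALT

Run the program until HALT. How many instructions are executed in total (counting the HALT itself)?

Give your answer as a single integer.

Step 1: PC=0 exec 'MOV A, 2'. After: A=2 B=0 C=0 D=0 ZF=0 PC=1
Step 2: PC=1 exec 'MOV B, 5'. After: A=2 B=5 C=0 D=0 ZF=0 PC=2
Step 3: PC=2 exec 'MOV B, D'. After: A=2 B=0 C=0 D=0 ZF=0 PC=3
Step 4: PC=3 exec 'SUB D, 1'. After: A=2 B=0 C=0 D=-1 ZF=0 PC=4
Step 5: PC=4 exec 'ADD B, 5'. After: A=2 B=5 C=0 D=-1 ZF=0 PC=5
Step 6: PC=5 exec 'SUB A, 1'. After: A=1 B=5 C=0 D=-1 ZF=0 PC=6
Step 7: PC=6 exec 'JNZ 2'. After: A=1 B=5 C=0 D=-1 ZF=0 PC=2
Step 8: PC=2 exec 'MOV B, D'. After: A=1 B=-1 C=0 D=-1 ZF=0 PC=3
Step 9: PC=3 exec 'SUB D, 1'. After: A=1 B=-1 C=0 D=-2 ZF=0 PC=4
Step 10: PC=4 exec 'ADD B, 5'. After: A=1 B=4 C=0 D=-2 ZF=0 PC=5
Step 11: PC=5 exec 'SUB A, 1'. After: A=0 B=4 C=0 D=-2 ZF=1 PC=6
Step 12: PC=6 exec 'JNZ 2'. After: A=0 B=4 C=0 D=-2 ZF=1 PC=7
Step 13: PC=7 exec 'ADD D, 5'. After: A=0 B=4 C=0 D=3 ZF=0 PC=8
Step 14: PC=8 exec 'MOV B, 1'. After: A=0 B=1 C=0 D=3 ZF=0 PC=9
Step 15: PC=9 exec 'ADD A, 4'. After: A=4 B=1 C=0 D=3 ZF=0 PC=10
Step 16: PC=10 exec 'MOV D, 1'. After: A=4 B=1 C=0 D=1 ZF=0 PC=11
Step 17: PC=11 exec 'ADD C, 6'. After: A=4 B=1 C=6 D=1 ZF=0 PC=12
Step 18: PC=12 exec 'HALT'. After: A=4 B=1 C=6 D=1 ZF=0 PC=12 HALTED
Total instructions executed: 18

Answer: 18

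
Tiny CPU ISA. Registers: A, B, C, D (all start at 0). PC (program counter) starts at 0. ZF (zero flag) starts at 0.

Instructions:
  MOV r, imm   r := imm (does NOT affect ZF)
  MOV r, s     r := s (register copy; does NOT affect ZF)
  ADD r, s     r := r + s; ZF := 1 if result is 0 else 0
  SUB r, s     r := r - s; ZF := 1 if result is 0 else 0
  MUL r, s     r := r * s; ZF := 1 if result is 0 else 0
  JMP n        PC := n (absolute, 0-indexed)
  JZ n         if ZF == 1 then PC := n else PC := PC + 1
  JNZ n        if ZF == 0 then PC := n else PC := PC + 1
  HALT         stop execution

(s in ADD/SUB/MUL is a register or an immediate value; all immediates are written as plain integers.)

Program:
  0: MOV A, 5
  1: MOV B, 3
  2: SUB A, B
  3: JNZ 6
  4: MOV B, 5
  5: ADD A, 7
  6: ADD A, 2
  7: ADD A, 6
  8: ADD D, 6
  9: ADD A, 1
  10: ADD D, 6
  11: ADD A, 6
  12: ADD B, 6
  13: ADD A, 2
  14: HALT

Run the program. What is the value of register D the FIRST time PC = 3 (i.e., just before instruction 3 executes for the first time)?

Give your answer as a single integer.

Step 1: PC=0 exec 'MOV A, 5'. After: A=5 B=0 C=0 D=0 ZF=0 PC=1
Step 2: PC=1 exec 'MOV B, 3'. After: A=5 B=3 C=0 D=0 ZF=0 PC=2
Step 3: PC=2 exec 'SUB A, B'. After: A=2 B=3 C=0 D=0 ZF=0 PC=3
First time PC=3: D=0

0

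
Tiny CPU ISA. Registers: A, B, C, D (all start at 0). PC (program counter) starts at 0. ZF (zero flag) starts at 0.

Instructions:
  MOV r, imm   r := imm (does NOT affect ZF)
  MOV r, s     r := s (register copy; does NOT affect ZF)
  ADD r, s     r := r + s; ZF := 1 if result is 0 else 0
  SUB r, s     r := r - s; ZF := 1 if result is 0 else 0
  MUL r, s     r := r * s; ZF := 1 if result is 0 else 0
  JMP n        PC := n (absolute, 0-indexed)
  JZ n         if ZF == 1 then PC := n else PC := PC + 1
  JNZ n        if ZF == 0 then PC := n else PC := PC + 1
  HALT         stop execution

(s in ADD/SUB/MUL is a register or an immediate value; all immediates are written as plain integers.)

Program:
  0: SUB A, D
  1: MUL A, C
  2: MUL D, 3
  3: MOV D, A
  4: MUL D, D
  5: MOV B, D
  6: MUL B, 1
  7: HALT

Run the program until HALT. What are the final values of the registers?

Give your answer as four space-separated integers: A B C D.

Answer: 0 0 0 0

Derivation:
Step 1: PC=0 exec 'SUB A, D'. After: A=0 B=0 C=0 D=0 ZF=1 PC=1
Step 2: PC=1 exec 'MUL A, C'. After: A=0 B=0 C=0 D=0 ZF=1 PC=2
Step 3: PC=2 exec 'MUL D, 3'. After: A=0 B=0 C=0 D=0 ZF=1 PC=3
Step 4: PC=3 exec 'MOV D, A'. After: A=0 B=0 C=0 D=0 ZF=1 PC=4
Step 5: PC=4 exec 'MUL D, D'. After: A=0 B=0 C=0 D=0 ZF=1 PC=5
Step 6: PC=5 exec 'MOV B, D'. After: A=0 B=0 C=0 D=0 ZF=1 PC=6
Step 7: PC=6 exec 'MUL B, 1'. After: A=0 B=0 C=0 D=0 ZF=1 PC=7
Step 8: PC=7 exec 'HALT'. After: A=0 B=0 C=0 D=0 ZF=1 PC=7 HALTED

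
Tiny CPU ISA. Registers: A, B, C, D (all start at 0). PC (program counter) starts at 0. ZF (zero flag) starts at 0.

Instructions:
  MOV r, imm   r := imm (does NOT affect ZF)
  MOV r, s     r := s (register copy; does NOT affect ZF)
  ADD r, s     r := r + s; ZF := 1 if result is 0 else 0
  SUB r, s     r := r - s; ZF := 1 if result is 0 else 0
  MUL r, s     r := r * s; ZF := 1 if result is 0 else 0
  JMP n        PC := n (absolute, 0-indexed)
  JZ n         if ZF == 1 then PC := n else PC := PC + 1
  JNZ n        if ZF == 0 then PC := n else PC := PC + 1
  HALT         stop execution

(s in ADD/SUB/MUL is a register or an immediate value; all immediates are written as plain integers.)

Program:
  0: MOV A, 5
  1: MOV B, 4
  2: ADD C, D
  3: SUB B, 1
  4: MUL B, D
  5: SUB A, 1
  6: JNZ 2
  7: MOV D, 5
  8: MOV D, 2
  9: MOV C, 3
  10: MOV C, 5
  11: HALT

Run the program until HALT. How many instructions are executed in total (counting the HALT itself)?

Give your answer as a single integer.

Step 1: PC=0 exec 'MOV A, 5'. After: A=5 B=0 C=0 D=0 ZF=0 PC=1
Step 2: PC=1 exec 'MOV B, 4'. After: A=5 B=4 C=0 D=0 ZF=0 PC=2
Step 3: PC=2 exec 'ADD C, D'. After: A=5 B=4 C=0 D=0 ZF=1 PC=3
Step 4: PC=3 exec 'SUB B, 1'. After: A=5 B=3 C=0 D=0 ZF=0 PC=4
Step 5: PC=4 exec 'MUL B, D'. After: A=5 B=0 C=0 D=0 ZF=1 PC=5
Step 6: PC=5 exec 'SUB A, 1'. After: A=4 B=0 C=0 D=0 ZF=0 PC=6
Step 7: PC=6 exec 'JNZ 2'. After: A=4 B=0 C=0 D=0 ZF=0 PC=2
Step 8: PC=2 exec 'ADD C, D'. After: A=4 B=0 C=0 D=0 ZF=1 PC=3
Step 9: PC=3 exec 'SUB B, 1'. After: A=4 B=-1 C=0 D=0 ZF=0 PC=4
Step 10: PC=4 exec 'MUL B, D'. After: A=4 B=0 C=0 D=0 ZF=1 PC=5
Step 11: PC=5 exec 'SUB A, 1'. After: A=3 B=0 C=0 D=0 ZF=0 PC=6
Step 12: PC=6 exec 'JNZ 2'. After: A=3 B=0 C=0 D=0 ZF=0 PC=2
Step 13: PC=2 exec 'ADD C, D'. After: A=3 B=0 C=0 D=0 ZF=1 PC=3
Step 14: PC=3 exec 'SUB B, 1'. After: A=3 B=-1 C=0 D=0 ZF=0 PC=4
Step 15: PC=4 exec 'MUL B, D'. After: A=3 B=0 C=0 D=0 ZF=1 PC=5
Step 16: PC=5 exec 'SUB A, 1'. After: A=2 B=0 C=0 D=0 ZF=0 PC=6
Step 17: PC=6 exec 'JNZ 2'. After: A=2 B=0 C=0 D=0 ZF=0 PC=2
Step 18: PC=2 exec 'ADD C, D'. After: A=2 B=0 C=0 D=0 ZF=1 PC=3
Step 19: PC=3 exec 'SUB B, 1'. After: A=2 B=-1 C=0 D=0 ZF=0 PC=4
Step 20: PC=4 exec 'MUL B, D'. After: A=2 B=0 C=0 D=0 ZF=1 PC=5
Step 21: PC=5 exec 'SUB A, 1'. After: A=1 B=0 C=0 D=0 ZF=0 PC=6
Step 22: PC=6 exec 'JNZ 2'. After: A=1 B=0 C=0 D=0 ZF=0 PC=2
Step 23: PC=2 exec 'ADD C, D'. After: A=1 B=0 C=0 D=0 ZF=1 PC=3
Step 24: PC=3 exec 'SUB B, 1'. After: A=1 B=-1 C=0 D=0 ZF=0 PC=4
Step 25: PC=4 exec 'MUL B, D'. After: A=1 B=0 C=0 D=0 ZF=1 PC=5
Step 26: PC=5 exec 'SUB A, 1'. After: A=0 B=0 C=0 D=0 ZF=1 PC=6
Step 27: PC=6 exec 'JNZ 2'. After: A=0 B=0 C=0 D=0 ZF=1 PC=7
Step 28: PC=7 exec 'MOV D, 5'. After: A=0 B=0 C=0 D=5 ZF=1 PC=8
Step 29: PC=8 exec 'MOV D, 2'. After: A=0 B=0 C=0 D=2 ZF=1 PC=9
Step 30: PC=9 exec 'MOV C, 3'. After: A=0 B=0 C=3 D=2 ZF=1 PC=10
Step 31: PC=10 exec 'MOV C, 5'. After: A=0 B=0 C=5 D=2 ZF=1 PC=11
Step 32: PC=11 exec 'HALT'. After: A=0 B=0 C=5 D=2 ZF=1 PC=11 HALTED
Total instructions executed: 32

Answer: 32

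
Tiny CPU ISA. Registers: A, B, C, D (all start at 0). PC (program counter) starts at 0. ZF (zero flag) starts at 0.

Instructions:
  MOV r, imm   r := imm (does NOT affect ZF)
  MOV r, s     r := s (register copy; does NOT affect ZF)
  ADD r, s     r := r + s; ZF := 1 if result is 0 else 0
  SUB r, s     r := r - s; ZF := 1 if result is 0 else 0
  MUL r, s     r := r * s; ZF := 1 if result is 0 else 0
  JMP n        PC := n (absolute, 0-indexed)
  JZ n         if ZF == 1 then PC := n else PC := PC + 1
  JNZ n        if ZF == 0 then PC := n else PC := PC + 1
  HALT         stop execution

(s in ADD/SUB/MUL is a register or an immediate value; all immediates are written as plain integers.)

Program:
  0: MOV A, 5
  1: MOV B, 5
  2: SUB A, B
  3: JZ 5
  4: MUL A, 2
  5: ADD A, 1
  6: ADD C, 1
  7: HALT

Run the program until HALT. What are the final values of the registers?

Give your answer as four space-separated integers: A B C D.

Step 1: PC=0 exec 'MOV A, 5'. After: A=5 B=0 C=0 D=0 ZF=0 PC=1
Step 2: PC=1 exec 'MOV B, 5'. After: A=5 B=5 C=0 D=0 ZF=0 PC=2
Step 3: PC=2 exec 'SUB A, B'. After: A=0 B=5 C=0 D=0 ZF=1 PC=3
Step 4: PC=3 exec 'JZ 5'. After: A=0 B=5 C=0 D=0 ZF=1 PC=5
Step 5: PC=5 exec 'ADD A, 1'. After: A=1 B=5 C=0 D=0 ZF=0 PC=6
Step 6: PC=6 exec 'ADD C, 1'. After: A=1 B=5 C=1 D=0 ZF=0 PC=7
Step 7: PC=7 exec 'HALT'. After: A=1 B=5 C=1 D=0 ZF=0 PC=7 HALTED

Answer: 1 5 1 0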